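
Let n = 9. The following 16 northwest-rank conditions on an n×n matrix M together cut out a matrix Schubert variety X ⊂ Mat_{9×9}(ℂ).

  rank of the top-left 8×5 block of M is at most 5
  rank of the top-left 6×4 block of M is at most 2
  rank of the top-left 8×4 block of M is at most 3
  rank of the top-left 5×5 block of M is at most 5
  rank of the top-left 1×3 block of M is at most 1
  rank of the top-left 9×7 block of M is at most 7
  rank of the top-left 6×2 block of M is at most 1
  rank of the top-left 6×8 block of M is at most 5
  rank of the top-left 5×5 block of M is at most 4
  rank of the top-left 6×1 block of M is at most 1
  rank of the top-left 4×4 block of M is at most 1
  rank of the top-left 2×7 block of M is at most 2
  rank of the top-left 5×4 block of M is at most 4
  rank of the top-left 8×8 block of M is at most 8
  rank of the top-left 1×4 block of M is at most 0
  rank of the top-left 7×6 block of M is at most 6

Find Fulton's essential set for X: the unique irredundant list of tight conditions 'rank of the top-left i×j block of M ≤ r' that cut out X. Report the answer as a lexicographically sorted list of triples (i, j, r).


Propagating the 16 rank bounds to every northwest block:

  0, 0, 0, 0, 1, 1, 1, 1, 1
  1, 1, 1, 1, 2, 2, 2, 2, 2
  1, 1, 1, 1, 2, 3, 3, 3, 3
  1, 1, 1, 1, 2, 3, 4, 4, 4
  1, 1, 2, 2, 3, 4, 5, 5, 5
  1, 1, 2, 2, 3, 4, 5, 5, 6
  1, 2, 3, 3, 4, 5, 6, 6, 7
  1, 2, 3, 3, 4, 5, 6, 7, 8
  1, 2, 3, 4, 5, 6, 7, 8, 9

the unique w with this rank table is (5, 1, 6, 7, 3, 9, 2, 8, 4).

|D(w)|=15, |Ess(w)|=6:

[(1, 4, 0), (4, 4, 1), (6, 2, 1), (6, 4, 2), (6, 8, 5), (8, 4, 3)]


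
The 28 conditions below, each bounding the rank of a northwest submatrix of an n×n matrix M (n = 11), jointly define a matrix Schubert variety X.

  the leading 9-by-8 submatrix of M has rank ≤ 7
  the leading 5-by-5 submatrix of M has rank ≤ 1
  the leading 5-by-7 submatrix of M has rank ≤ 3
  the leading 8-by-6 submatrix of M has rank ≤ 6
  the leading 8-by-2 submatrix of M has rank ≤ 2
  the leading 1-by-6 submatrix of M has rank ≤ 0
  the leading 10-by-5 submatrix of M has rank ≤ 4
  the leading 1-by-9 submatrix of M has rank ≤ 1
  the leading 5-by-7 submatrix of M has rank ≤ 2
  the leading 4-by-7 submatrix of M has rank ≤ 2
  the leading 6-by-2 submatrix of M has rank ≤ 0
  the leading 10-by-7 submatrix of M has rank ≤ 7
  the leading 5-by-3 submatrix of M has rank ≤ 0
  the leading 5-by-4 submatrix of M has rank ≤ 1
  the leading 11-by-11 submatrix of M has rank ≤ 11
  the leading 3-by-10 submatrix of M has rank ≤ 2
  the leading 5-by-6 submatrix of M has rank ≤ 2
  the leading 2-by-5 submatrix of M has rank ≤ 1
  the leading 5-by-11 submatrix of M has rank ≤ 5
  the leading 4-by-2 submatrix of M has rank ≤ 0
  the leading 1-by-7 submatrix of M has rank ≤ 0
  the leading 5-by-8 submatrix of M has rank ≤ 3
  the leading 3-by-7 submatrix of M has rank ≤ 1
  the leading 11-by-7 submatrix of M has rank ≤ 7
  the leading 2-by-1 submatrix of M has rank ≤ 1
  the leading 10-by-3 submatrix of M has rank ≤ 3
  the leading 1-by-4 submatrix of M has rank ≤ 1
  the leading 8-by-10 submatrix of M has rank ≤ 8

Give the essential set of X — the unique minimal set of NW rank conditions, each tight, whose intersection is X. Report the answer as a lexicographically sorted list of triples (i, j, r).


Recovering R(i,j) via the rank-extension bound from the 28 conditions:

  R[1]: 0 0 0 0 0 0 0 1 1 1 1
  R[2]: 0 0 0 1 1 1 1 2 2 2 2
  R[3]: 0 0 0 1 1 1 1 2 2 2 3
  R[4]: 0 0 0 1 1 2 2 3 3 3 4
  R[5]: 0 0 0 1 1 2 2 3 4 4 5
  R[6]: 0 0 1 2 2 3 3 4 5 5 6
  R[7]: 1 1 2 3 3 4 4 5 6 6 7
  R[8]: 1 2 3 4 4 5 5 6 7 7 8
  R[9]: 1 2 3 4 4 5 6 7 8 8 9
  R[10]: 1 2 3 4 4 5 6 7 8 9 10
  R[11]: 1 2 3 4 5 6 7 8 9 10 11

reading off 1-entries of Δ²R: w = (8, 4, 11, 6, 9, 3, 1, 2, 7, 10, 5).

Fulton essential set (8 of the 31 Rothe cells):

[(1, 7, 0), (3, 7, 1), (3, 10, 2), (5, 3, 0), (5, 5, 1), (5, 7, 2), (6, 2, 0), (10, 5, 4)]


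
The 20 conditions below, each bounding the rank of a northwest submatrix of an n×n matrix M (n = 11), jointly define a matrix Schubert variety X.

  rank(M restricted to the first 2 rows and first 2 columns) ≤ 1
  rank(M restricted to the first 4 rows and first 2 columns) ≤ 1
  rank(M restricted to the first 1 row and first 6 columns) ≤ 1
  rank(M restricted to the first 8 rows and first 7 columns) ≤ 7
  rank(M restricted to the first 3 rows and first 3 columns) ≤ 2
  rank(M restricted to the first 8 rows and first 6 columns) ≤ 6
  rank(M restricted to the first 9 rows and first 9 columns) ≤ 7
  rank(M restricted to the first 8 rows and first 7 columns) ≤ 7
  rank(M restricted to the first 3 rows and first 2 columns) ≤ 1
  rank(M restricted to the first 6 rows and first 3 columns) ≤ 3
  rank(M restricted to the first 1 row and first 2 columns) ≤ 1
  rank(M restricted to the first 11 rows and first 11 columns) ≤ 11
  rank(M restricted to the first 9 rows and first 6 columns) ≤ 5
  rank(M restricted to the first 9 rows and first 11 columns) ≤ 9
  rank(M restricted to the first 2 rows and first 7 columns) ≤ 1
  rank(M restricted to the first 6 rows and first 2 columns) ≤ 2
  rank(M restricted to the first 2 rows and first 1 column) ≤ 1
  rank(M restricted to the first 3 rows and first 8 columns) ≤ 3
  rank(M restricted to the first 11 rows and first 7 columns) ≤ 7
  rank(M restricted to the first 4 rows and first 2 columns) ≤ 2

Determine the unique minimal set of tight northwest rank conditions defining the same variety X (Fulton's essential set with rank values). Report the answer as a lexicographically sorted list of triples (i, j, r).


Rank table r_w(11×11) implied by the 20 constraints:

  i=1: 1 | 1 | 1 | 1 | 1 | 1 | 1 | 1 | 1 | 1 | 1
  i=2: 1 | 1 | 1 | 1 | 1 | 1 | 1 | 2 | 2 | 2 | 2
  i=3: 1 | 1 | 2 | 2 | 2 | 2 | 2 | 3 | 3 | 3 | 3
  i=4: 1 | 1 | 2 | 3 | 3 | 3 | 3 | 4 | 4 | 4 | 4
  i=5: 1 | 2 | 3 | 4 | 4 | 4 | 4 | 5 | 5 | 5 | 5
  i=6: 1 | 2 | 3 | 4 | 5 | 5 | 5 | 6 | 6 | 6 | 6
  i=7: 1 | 2 | 3 | 4 | 5 | 5 | 6 | 7 | 7 | 7 | 7
  i=8: 1 | 2 | 3 | 4 | 5 | 5 | 6 | 7 | 7 | 8 | 8
  i=9: 1 | 2 | 3 | 4 | 5 | 5 | 6 | 7 | 7 | 8 | 9
  i=10: 1 | 2 | 3 | 4 | 5 | 6 | 7 | 8 | 8 | 9 | 10
  i=11: 1 | 2 | 3 | 4 | 5 | 6 | 7 | 8 | 9 | 10 | 11

hence w(1..11) = (1, 8, 3, 4, 2, 5, 7, 10, 11, 6, 9).

4 SE-corners of the 13-cell Rothe diagram give Ess(w):

[(2, 7, 1), (4, 2, 1), (9, 6, 5), (9, 9, 7)]


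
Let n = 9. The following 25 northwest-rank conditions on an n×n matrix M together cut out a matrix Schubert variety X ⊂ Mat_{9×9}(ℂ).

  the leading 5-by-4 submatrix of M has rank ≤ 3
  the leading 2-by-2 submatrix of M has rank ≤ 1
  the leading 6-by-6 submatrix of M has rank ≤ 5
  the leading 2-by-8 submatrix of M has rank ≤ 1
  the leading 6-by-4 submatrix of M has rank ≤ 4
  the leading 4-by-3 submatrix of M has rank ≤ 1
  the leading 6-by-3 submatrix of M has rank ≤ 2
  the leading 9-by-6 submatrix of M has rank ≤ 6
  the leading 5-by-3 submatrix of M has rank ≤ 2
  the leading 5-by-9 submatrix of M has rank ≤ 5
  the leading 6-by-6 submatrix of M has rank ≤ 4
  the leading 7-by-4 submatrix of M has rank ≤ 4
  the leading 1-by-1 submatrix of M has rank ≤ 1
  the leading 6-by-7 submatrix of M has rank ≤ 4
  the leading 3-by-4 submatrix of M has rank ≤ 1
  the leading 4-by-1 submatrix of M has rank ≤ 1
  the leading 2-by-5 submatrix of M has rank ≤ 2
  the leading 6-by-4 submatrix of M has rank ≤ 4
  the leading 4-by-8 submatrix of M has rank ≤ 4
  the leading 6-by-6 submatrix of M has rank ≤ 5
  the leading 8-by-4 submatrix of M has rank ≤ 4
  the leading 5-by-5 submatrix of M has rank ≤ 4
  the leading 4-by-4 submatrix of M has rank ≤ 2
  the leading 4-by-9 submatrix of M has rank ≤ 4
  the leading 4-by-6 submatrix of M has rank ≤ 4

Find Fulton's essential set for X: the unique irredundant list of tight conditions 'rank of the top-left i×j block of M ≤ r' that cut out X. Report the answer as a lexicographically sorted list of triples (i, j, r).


Recovering R(i,j) via the rank-extension bound from the 25 conditions:

  i=1: 1 | 1 | 1 | 1 | 1 | 1 | 1 | 1 | 1
  i=2: 1 | 1 | 1 | 1 | 1 | 1 | 1 | 1 | 2
  i=3: 1 | 1 | 1 | 1 | 2 | 2 | 2 | 2 | 3
  i=4: 1 | 1 | 1 | 2 | 3 | 3 | 3 | 3 | 4
  i=5: 1 | 2 | 2 | 3 | 4 | 4 | 4 | 4 | 5
  i=6: 1 | 2 | 2 | 3 | 4 | 4 | 4 | 5 | 6
  i=7: 1 | 2 | 3 | 4 | 5 | 5 | 5 | 6 | 7
  i=8: 1 | 2 | 3 | 4 | 5 | 6 | 6 | 7 | 8
  i=9: 1 | 2 | 3 | 4 | 5 | 6 | 7 | 8 | 9

hence w(1..9) = (1, 9, 5, 4, 2, 8, 3, 6, 7).

Rothe diagram D(w) (15 cells), 5 SE-corners (essential conditions):

[(2, 8, 1), (3, 4, 1), (4, 3, 1), (6, 3, 2), (6, 7, 4)]


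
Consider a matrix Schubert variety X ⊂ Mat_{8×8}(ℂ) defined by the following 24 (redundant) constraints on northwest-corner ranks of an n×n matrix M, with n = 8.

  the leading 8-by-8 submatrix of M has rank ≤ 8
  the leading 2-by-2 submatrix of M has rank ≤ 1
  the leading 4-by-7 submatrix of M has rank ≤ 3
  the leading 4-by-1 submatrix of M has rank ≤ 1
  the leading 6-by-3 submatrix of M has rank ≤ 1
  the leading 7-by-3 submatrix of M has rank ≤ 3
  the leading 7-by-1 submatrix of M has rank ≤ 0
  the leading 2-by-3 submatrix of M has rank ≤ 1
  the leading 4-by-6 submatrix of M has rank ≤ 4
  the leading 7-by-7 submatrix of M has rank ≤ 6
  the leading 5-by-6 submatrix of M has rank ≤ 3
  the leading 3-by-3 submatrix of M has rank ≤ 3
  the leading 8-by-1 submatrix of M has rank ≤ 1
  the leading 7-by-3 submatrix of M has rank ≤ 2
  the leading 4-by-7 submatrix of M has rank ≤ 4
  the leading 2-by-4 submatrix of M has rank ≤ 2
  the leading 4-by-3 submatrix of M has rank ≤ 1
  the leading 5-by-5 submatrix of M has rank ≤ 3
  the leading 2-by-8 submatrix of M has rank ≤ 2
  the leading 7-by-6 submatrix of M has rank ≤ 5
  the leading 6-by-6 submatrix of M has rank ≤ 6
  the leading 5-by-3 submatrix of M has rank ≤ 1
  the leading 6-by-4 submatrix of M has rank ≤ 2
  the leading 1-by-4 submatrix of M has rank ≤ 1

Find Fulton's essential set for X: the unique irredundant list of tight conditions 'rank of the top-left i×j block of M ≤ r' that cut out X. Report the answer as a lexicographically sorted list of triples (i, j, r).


Reconstructing r_w from the 24 given conditions:

  row 1: 0 | 1 | 1 | 1 | 1 | 1 | 1 | 1
  row 2: 0 | 1 | 1 | 2 | 2 | 2 | 2 | 2
  row 3: 0 | 1 | 1 | 2 | 3 | 3 | 3 | 3
  row 4: 0 | 1 | 1 | 2 | 3 | 3 | 3 | 4
  row 5: 0 | 1 | 1 | 2 | 3 | 3 | 4 | 5
  row 6: 0 | 1 | 1 | 2 | 3 | 4 | 5 | 6
  row 7: 0 | 1 | 2 | 3 | 4 | 5 | 6 | 7
  row 8: 1 | 2 | 3 | 4 | 5 | 6 | 7 | 8

the unique w with this rank table is (2, 4, 5, 8, 7, 6, 3, 1).

ℓ(w)=15; the 4 essential cells (i,j,r):

[(4, 7, 3), (5, 6, 3), (6, 3, 1), (7, 1, 0)]


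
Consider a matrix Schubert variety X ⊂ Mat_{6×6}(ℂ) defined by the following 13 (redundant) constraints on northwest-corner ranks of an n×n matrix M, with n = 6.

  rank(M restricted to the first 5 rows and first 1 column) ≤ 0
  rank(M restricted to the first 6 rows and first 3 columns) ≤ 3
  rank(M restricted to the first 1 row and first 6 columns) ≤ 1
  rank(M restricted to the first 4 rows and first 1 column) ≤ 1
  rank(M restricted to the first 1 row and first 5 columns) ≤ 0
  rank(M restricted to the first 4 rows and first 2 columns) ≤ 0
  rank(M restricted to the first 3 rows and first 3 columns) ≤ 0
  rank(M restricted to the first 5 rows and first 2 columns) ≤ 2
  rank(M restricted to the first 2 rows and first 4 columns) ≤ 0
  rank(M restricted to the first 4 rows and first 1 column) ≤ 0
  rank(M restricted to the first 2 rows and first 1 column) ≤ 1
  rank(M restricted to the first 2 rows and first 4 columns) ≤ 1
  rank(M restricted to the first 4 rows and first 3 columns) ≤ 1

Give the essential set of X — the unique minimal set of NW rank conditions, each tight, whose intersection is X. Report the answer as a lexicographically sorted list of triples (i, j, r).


Reconstructing r_w from the 13 given conditions:

  0, 0, 0, 0, 0, 1
  0, 0, 0, 0, 1, 2
  0, 0, 0, 1, 2, 3
  0, 0, 1, 2, 3, 4
  0, 1, 2, 3, 4, 5
  1, 2, 3, 4, 5, 6

giving w = (6, 5, 4, 3, 2, 1) via Δ²R.

ℓ(w)=15; the 5 essential cells (i,j,r):

[(1, 5, 0), (2, 4, 0), (3, 3, 0), (4, 2, 0), (5, 1, 0)]


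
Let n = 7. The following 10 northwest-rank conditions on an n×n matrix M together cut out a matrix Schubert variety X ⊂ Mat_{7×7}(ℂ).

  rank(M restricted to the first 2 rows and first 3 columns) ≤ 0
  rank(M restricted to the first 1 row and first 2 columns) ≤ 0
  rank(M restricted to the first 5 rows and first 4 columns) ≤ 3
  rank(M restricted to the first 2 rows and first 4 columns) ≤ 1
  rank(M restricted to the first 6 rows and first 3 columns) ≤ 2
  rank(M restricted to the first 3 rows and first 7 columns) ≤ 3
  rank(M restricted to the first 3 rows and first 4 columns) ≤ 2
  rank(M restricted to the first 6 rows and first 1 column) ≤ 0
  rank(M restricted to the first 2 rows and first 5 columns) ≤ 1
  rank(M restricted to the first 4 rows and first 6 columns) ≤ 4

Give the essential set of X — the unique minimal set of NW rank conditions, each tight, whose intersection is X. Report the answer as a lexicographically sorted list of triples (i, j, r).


Reconstructing r_w from the 10 given conditions:

  R[1]: 0  0  0  1  1  1  1
  R[2]: 0  0  0  1  1  2  2
  R[3]: 0  1  1  2  2  3  3
  R[4]: 0  1  2  3  3  4  4
  R[5]: 0  1  2  3  4  5  5
  R[6]: 0  1  2  3  4  5  6
  R[7]: 1  2  3  4  5  6  7

so w = (4, 6, 2, 3, 5, 7, 1).

3 SE-corners of the 11-cell Rothe diagram give Ess(w):

[(2, 3, 0), (2, 5, 1), (6, 1, 0)]


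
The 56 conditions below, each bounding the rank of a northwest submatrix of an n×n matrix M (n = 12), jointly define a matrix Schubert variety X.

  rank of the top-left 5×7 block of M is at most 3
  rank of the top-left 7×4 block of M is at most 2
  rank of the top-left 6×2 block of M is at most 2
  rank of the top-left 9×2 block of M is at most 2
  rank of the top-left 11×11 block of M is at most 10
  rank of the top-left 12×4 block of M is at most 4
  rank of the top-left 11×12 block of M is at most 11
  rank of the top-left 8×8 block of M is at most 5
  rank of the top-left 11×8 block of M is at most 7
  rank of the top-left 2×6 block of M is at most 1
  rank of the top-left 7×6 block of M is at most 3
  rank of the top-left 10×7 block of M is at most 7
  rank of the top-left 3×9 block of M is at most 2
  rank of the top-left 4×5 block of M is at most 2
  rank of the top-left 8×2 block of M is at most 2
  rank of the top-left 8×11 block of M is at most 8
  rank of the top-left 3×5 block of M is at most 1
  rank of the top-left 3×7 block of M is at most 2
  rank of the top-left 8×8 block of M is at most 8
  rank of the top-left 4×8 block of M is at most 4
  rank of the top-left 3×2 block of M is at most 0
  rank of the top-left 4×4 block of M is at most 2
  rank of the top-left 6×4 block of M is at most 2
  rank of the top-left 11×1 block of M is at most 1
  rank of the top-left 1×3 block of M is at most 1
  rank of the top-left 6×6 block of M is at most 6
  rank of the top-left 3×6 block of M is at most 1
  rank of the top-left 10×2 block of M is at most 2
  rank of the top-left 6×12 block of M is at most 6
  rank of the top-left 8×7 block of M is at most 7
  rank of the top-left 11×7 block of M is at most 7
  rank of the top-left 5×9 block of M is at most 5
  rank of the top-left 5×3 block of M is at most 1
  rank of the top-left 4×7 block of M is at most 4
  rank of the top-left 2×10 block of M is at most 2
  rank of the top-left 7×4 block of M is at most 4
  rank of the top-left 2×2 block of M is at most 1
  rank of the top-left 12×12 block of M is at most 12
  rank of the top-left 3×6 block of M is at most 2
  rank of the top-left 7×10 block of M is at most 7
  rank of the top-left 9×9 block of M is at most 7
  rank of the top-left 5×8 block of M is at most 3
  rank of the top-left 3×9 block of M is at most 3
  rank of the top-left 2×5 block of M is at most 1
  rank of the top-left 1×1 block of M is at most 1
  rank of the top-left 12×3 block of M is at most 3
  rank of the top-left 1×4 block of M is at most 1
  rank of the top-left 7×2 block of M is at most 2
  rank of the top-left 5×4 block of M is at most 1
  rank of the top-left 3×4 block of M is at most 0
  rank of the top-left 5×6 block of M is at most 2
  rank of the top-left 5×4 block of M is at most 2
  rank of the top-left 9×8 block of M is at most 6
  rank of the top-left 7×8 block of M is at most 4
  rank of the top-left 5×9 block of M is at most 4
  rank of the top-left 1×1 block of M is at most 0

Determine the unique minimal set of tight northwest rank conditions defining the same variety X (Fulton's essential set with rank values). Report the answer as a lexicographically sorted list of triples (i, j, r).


Reconstructing r_w from the 56 given conditions:

  row 1: 0 | 0 | 0 | 0 | 1 | 1 | 1 | 1 | 1 | 1 | 1 | 1
  row 2: 0 | 0 | 0 | 0 | 1 | 1 | 2 | 2 | 2 | 2 | 2 | 2
  row 3: 0 | 0 | 0 | 0 | 1 | 1 | 2 | 2 | 2 | 3 | 3 | 3
  row 4: 1 | 1 | 1 | 1 | 2 | 2 | 3 | 3 | 3 | 4 | 4 | 4
  row 5: 1 | 1 | 1 | 1 | 2 | 2 | 3 | 3 | 4 | 5 | 5 | 5
  row 6: 1 | 2 | 2 | 2 | 3 | 3 | 4 | 4 | 5 | 6 | 6 | 6
  row 7: 1 | 2 | 2 | 2 | 3 | 3 | 4 | 4 | 5 | 6 | 7 | 7
  row 8: 1 | 2 | 3 | 3 | 4 | 4 | 5 | 5 | 6 | 7 | 8 | 8
  row 9: 1 | 2 | 3 | 4 | 5 | 5 | 6 | 6 | 7 | 8 | 9 | 9
  row 10: 1 | 2 | 3 | 4 | 5 | 6 | 7 | 7 | 8 | 9 | 10 | 10
  row 11: 1 | 2 | 3 | 4 | 5 | 6 | 7 | 7 | 8 | 9 | 10 | 11
  row 12: 1 | 2 | 3 | 4 | 5 | 6 | 7 | 8 | 9 | 10 | 11 | 12

giving w = (5, 7, 10, 1, 9, 2, 11, 3, 4, 6, 12, 8) via Δ²R.

D(w) has 26 cells with 10 SE-corners; essential set:

[(3, 4, 0), (3, 6, 1), (3, 9, 2), (5, 4, 1), (5, 6, 2), (5, 8, 3), (7, 4, 2), (7, 6, 3), (7, 8, 4), (11, 8, 7)]


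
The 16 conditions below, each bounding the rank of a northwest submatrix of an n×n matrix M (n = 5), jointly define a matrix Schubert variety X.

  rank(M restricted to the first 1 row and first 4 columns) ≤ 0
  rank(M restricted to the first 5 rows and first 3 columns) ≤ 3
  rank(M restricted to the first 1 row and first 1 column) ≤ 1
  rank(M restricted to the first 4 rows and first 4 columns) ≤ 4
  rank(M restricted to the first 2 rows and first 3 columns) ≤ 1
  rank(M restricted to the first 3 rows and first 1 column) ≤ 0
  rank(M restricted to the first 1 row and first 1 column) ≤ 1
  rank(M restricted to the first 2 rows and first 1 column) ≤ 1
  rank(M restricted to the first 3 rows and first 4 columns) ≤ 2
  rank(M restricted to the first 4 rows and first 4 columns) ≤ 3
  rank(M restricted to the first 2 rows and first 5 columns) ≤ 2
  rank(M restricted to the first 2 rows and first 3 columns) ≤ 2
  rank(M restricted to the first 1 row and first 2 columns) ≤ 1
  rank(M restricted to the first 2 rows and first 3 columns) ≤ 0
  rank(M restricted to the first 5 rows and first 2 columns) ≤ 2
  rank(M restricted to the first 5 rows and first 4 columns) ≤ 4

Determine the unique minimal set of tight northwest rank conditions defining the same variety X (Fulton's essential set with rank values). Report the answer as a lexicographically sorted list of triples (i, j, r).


Propagating the 16 rank bounds to every northwest block:

  0  0  0  0  1
  0  0  0  1  2
  0  1  1  2  3
  1  2  2  3  4
  1  2  3  4  5

the unique w with this rank table is (5, 4, 2, 1, 3).

3 SE-corners of the 8-cell Rothe diagram give Ess(w):

[(1, 4, 0), (2, 3, 0), (3, 1, 0)]


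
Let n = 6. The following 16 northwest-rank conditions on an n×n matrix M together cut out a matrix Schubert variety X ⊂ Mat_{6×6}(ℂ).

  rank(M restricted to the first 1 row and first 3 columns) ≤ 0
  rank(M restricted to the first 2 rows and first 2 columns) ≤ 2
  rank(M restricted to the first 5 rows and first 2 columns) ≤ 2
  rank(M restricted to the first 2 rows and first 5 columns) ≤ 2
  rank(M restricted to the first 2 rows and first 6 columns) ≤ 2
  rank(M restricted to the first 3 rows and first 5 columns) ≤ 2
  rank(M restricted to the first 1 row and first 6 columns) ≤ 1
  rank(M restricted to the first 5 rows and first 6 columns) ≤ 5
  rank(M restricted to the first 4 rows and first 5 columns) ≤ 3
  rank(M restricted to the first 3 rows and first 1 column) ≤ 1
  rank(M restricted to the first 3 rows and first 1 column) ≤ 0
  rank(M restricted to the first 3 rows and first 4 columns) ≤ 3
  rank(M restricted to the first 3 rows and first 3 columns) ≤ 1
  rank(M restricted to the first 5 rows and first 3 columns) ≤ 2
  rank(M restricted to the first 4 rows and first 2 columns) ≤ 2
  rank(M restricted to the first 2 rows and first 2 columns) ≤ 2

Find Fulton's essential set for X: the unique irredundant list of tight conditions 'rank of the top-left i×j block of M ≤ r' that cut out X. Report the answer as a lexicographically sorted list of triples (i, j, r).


Reconstructing r_w from the 16 given conditions:

  row 1: 0 0 0 1 1 1
  row 2: 0 1 1 2 2 2
  row 3: 0 1 1 2 2 3
  row 4: 1 2 2 3 3 4
  row 5: 1 2 2 3 4 5
  row 6: 1 2 3 4 5 6

the unique w with this rank table is (4, 2, 6, 1, 5, 3).

5 SE-corners of the 8-cell Rothe diagram give Ess(w):

[(1, 3, 0), (3, 1, 0), (3, 3, 1), (3, 5, 2), (5, 3, 2)]


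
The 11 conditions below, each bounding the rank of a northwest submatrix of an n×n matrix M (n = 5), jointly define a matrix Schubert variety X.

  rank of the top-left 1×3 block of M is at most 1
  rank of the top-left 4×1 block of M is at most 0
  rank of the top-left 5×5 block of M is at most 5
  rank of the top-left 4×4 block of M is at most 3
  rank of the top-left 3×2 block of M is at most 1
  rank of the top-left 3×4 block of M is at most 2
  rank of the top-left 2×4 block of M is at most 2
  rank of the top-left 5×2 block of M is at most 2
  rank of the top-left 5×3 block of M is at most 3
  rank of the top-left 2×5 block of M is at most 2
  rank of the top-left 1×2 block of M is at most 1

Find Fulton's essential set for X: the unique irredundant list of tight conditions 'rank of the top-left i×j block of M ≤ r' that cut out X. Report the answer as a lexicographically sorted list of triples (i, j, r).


Propagating the 11 rank bounds to every northwest block:

  R[1]: 0, 1, 1, 1, 1
  R[2]: 0, 1, 2, 2, 2
  R[3]: 0, 1, 2, 2, 3
  R[4]: 0, 1, 2, 3, 4
  R[5]: 1, 2, 3, 4, 5

reading off 1-entries of Δ²R: w = (2, 3, 5, 4, 1).

D(w) has 5 cells with 2 SE-corners; essential set:

[(3, 4, 2), (4, 1, 0)]


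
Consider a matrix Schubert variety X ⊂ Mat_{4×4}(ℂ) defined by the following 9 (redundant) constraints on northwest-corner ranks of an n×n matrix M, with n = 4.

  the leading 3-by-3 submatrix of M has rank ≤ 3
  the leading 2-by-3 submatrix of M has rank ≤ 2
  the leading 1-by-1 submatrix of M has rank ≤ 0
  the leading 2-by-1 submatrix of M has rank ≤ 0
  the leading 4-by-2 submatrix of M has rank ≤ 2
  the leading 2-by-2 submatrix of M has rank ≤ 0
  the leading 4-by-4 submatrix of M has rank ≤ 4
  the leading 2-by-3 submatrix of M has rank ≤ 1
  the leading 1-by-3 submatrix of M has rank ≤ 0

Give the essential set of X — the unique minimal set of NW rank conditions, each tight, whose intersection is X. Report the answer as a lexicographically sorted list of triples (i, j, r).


Reconstructing r_w from the 9 given conditions:

  0, 0, 0, 1
  0, 0, 1, 2
  1, 1, 2, 3
  1, 2, 3, 4

second differences of R give the permutation w = (4, 3, 1, 2).

D(w) has 5 cells with 2 SE-corners; essential set:

[(1, 3, 0), (2, 2, 0)]


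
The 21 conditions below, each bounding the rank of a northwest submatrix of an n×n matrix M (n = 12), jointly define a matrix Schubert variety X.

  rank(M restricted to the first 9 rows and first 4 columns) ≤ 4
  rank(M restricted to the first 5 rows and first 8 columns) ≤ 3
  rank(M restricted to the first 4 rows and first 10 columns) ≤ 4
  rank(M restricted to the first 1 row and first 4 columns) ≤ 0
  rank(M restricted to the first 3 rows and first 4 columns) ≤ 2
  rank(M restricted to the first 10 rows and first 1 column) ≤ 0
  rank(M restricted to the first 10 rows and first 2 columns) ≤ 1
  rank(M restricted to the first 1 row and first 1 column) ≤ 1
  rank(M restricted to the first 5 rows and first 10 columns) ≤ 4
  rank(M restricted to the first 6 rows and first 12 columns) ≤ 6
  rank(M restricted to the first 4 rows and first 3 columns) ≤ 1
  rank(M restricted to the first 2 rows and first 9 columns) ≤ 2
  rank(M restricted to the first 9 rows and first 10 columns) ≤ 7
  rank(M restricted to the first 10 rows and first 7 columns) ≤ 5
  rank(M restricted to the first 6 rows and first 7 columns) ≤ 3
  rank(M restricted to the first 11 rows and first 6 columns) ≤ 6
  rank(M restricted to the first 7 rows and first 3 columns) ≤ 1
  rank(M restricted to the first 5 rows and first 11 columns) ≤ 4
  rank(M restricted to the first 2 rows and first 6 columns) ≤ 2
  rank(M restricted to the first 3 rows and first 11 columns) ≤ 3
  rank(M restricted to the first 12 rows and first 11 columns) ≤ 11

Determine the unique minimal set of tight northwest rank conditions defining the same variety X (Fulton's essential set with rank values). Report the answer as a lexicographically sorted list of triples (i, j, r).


The tightest implied rank at each (i,j), from the 21 conditions:

  R[1]: 0  0  0  0  1  1  1  1  1  1  1  1
  R[2]: 0  1  1  1  2  2  2  2  2  2  2  2
  R[3]: 0  1  1  2  3  3  3  3  3  3  3  3
  R[4]: 0  1  1  2  3  3  3  3  4  4  4  4
  R[5]: 0  1  1  2  3  3  3  3  4  4  4  5
  R[6]: 0  1  1  2  3  3  3  4  5  5  5  6
  R[7]: 0  1  1  2  3  4  4  5  6  6  6  7
  R[8]: 0  1  2  3  4  5  5  6  7  7  7  8
  R[9]: 0  1  2  3  4  5  5  6  7  7  8  9
  R[10]: 0  1  2  3  4  5  5  6  7  8  9  10
  R[11]: 1  2  3  4  5  6  6  7  8  9  10  11
  R[12]: 1  2  3  4  5  6  7  8  9  10  11  12

giving w = (5, 2, 4, 9, 12, 8, 6, 3, 11, 10, 1, 7) via Δ²R.

8 SE-corners of the 31-cell Rothe diagram give Ess(w):

[(1, 4, 0), (5, 8, 3), (5, 11, 4), (6, 7, 3), (7, 3, 1), (9, 10, 7), (10, 1, 0), (10, 7, 5)]


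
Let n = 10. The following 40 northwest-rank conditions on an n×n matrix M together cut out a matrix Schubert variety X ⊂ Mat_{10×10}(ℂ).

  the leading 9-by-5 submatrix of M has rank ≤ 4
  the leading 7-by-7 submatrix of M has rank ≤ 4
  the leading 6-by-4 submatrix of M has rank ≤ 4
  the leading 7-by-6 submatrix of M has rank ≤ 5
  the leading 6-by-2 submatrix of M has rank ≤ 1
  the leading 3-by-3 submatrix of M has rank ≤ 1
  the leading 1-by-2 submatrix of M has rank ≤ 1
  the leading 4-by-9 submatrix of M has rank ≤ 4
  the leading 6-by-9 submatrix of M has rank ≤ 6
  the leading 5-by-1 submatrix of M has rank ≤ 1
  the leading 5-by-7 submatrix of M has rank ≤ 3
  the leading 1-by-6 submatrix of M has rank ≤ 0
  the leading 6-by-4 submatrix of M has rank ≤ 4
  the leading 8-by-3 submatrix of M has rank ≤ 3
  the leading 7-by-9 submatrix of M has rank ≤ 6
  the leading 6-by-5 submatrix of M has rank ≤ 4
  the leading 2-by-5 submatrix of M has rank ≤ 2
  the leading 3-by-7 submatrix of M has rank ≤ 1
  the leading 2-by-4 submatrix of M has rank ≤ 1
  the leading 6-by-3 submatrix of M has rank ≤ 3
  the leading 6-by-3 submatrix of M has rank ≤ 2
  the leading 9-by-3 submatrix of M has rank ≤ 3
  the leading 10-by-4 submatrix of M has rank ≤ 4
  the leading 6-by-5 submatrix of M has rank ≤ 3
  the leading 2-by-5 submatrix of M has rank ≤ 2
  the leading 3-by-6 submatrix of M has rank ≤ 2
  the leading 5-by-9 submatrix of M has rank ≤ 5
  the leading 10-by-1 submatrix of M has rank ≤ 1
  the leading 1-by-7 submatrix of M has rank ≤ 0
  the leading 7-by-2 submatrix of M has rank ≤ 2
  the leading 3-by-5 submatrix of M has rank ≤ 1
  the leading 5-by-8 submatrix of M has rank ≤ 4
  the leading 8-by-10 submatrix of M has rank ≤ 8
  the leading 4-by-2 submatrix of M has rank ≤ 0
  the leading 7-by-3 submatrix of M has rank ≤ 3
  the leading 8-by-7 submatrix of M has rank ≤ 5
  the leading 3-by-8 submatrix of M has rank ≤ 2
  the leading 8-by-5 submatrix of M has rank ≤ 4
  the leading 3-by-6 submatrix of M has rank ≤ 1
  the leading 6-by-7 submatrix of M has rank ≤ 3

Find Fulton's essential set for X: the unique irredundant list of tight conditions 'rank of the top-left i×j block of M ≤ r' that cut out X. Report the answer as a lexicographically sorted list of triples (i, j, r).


Recovering R(i,j) via the rank-extension bound from the 40 conditions:

  row 1: 0  0  0  0  0  0  0  1  1  1
  row 2: 0  0  1  1  1  1  1  2  2  2
  row 3: 0  0  1  1  1  1  1  2  3  3
  row 4: 0  0  1  2  2  2  2  3  4  4
  row 5: 1  1  2  3  3  3  3  4  5  5
  row 6: 1  1  2  3  3  3  3  4  5  6
  row 7: 1  2  3  4  4  4  4  5  6  7
  row 8: 1  2  3  4  4  5  5  6  7  8
  row 9: 1  2  3  4  4  5  6  7  8  9
  row 10: 1  2  3  4  5  6  7  8  9  10

second differences of R give the permutation w = (8, 3, 9, 4, 1, 10, 2, 6, 7, 5).

D(w) has 23 cells with 6 SE-corners; essential set:

[(1, 7, 0), (3, 7, 1), (4, 2, 0), (6, 2, 1), (6, 7, 3), (9, 5, 4)]


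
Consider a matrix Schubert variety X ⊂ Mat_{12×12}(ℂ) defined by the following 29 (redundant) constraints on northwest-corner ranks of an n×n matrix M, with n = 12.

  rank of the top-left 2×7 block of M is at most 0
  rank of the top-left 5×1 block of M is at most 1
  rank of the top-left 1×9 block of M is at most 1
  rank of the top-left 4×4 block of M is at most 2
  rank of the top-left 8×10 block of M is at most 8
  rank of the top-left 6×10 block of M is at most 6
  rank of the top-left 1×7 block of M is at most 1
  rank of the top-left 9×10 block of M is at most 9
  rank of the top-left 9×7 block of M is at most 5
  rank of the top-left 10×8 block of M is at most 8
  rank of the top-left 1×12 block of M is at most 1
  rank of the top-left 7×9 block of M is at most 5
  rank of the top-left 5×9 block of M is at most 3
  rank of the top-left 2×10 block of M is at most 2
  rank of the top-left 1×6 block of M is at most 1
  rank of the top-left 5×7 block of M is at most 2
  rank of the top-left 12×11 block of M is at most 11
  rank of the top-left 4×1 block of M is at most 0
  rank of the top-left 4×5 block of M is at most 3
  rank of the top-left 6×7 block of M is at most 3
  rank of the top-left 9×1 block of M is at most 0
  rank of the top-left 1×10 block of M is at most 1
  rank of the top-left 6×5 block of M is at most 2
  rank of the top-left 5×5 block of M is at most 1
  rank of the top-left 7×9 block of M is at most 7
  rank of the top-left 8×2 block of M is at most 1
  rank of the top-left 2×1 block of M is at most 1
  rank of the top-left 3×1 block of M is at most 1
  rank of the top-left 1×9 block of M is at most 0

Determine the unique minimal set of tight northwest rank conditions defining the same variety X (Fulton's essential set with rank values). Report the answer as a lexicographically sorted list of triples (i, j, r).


Rank table r_w(12×12) implied by the 29 constraints:

  R[1]: 0, 0, 0, 0, 0, 0, 0, 0, 0, 1, 1, 1
  R[2]: 0, 0, 0, 0, 0, 0, 0, 1, 1, 2, 2, 2
  R[3]: 0, 1, 1, 1, 1, 1, 1, 2, 2, 3, 3, 3
  R[4]: 0, 1, 1, 1, 1, 2, 2, 3, 3, 4, 4, 4
  R[5]: 0, 1, 1, 1, 1, 2, 2, 3, 3, 4, 5, 5
  R[6]: 0, 1, 2, 2, 2, 3, 3, 4, 4, 5, 6, 6
  R[7]: 0, 1, 2, 3, 3, 4, 4, 5, 5, 6, 7, 7
  R[8]: 0, 1, 2, 3, 4, 5, 5, 6, 6, 7, 8, 8
  R[9]: 0, 1, 2, 3, 4, 5, 5, 6, 7, 8, 9, 9
  R[10]: 1, 2, 3, 4, 5, 6, 6, 7, 8, 9, 10, 10
  R[11]: 1, 2, 3, 4, 5, 6, 7, 8, 9, 10, 11, 11
  R[12]: 1, 2, 3, 4, 5, 6, 7, 8, 9, 10, 11, 12

reading off 1-entries of Δ²R: w = (10, 8, 2, 6, 11, 3, 4, 5, 9, 1, 7, 12).

ℓ(w)=32; the 7 essential cells (i,j,r):

[(1, 9, 0), (2, 7, 0), (5, 5, 1), (5, 7, 2), (5, 9, 3), (9, 1, 0), (9, 7, 5)]


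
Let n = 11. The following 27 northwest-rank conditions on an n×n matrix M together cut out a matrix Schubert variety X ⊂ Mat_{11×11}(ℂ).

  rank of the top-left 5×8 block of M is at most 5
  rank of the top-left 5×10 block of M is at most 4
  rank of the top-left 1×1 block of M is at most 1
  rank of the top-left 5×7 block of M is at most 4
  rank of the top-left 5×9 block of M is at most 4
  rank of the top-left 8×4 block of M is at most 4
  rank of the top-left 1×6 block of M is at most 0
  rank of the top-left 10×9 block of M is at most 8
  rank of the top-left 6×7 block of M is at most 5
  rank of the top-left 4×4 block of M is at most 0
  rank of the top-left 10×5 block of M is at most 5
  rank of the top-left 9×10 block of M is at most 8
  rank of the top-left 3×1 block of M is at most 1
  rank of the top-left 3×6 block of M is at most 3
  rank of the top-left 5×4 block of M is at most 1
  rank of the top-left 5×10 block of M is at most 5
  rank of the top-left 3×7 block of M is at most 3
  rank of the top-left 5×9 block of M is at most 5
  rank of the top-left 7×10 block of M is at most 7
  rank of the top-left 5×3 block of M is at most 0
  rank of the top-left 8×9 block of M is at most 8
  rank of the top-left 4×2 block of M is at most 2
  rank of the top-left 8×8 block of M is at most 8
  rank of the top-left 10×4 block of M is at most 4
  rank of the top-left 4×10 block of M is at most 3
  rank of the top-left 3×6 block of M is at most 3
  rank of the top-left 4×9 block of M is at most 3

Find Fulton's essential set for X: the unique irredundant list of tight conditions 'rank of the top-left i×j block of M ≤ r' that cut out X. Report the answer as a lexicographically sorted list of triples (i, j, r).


Recovering R(i,j) via the rank-extension bound from the 27 conditions:

  0 | 0 | 0 | 0 | 0 | 0 | 1 | 1 | 1 | 1 | 1
  0 | 0 | 0 | 0 | 1 | 1 | 2 | 2 | 2 | 2 | 2
  0 | 0 | 0 | 0 | 1 | 2 | 3 | 3 | 3 | 3 | 3
  0 | 0 | 0 | 0 | 1 | 2 | 3 | 3 | 3 | 3 | 4
  0 | 0 | 0 | 1 | 2 | 3 | 4 | 4 | 4 | 4 | 5
  1 | 1 | 1 | 2 | 3 | 4 | 5 | 5 | 5 | 5 | 6
  1 | 2 | 2 | 3 | 4 | 5 | 6 | 6 | 6 | 6 | 7
  1 | 2 | 3 | 4 | 5 | 6 | 7 | 7 | 7 | 7 | 8
  1 | 2 | 3 | 4 | 5 | 6 | 7 | 8 | 8 | 8 | 9
  1 | 2 | 3 | 4 | 5 | 6 | 7 | 8 | 8 | 9 | 10
  1 | 2 | 3 | 4 | 5 | 6 | 7 | 8 | 9 | 10 | 11

hence w(1..11) = (7, 5, 6, 11, 4, 1, 2, 3, 8, 10, 9).

|D(w)|=25, |Ess(w)|=5:

[(1, 6, 0), (4, 4, 0), (4, 10, 3), (5, 3, 0), (10, 9, 8)]


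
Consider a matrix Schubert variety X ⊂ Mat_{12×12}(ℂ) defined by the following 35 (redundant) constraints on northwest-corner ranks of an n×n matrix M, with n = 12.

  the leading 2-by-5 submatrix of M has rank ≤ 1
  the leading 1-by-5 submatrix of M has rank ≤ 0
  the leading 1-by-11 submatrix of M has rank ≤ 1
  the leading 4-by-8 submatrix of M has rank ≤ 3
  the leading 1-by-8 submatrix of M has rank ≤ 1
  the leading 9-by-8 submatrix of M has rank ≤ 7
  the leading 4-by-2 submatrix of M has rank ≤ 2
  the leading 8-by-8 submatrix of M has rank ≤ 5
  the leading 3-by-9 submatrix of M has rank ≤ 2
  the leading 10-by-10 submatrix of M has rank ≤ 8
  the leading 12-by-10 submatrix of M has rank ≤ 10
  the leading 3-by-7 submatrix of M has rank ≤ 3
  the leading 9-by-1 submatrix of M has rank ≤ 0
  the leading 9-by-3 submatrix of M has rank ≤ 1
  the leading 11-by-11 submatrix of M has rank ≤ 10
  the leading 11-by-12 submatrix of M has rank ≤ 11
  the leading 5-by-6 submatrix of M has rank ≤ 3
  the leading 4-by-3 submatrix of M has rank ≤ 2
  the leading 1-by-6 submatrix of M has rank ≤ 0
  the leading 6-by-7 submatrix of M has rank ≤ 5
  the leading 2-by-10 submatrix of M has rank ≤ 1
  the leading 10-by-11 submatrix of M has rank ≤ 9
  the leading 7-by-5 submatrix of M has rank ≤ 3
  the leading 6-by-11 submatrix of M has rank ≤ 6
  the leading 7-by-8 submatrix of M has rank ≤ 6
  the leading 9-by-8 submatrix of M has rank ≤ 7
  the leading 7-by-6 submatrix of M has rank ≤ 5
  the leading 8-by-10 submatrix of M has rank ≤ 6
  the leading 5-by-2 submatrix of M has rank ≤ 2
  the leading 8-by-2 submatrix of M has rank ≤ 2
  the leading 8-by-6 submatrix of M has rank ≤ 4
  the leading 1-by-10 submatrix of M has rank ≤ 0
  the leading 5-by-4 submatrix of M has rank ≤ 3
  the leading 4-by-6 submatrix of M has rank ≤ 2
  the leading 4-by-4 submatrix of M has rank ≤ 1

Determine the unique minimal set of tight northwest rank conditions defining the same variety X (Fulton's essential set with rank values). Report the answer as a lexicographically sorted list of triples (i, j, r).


Recovering R(i,j) via the rank-extension bound from the 35 conditions:

  i=1: 0 | 0 | 0 | 0 | 0 | 0 | 0 | 0 | 0 | 0 | 1 | 1
  i=2: 0 | 1 | 1 | 1 | 1 | 1 | 1 | 1 | 1 | 1 | 2 | 2
  i=3: 0 | 1 | 1 | 1 | 2 | 2 | 2 | 2 | 2 | 2 | 3 | 3
  i=4: 0 | 1 | 1 | 1 | 2 | 2 | 3 | 3 | 3 | 3 | 4 | 4
  i=5: 0 | 1 | 1 | 2 | 3 | 3 | 4 | 4 | 4 | 4 | 5 | 5
  i=6: 0 | 1 | 1 | 2 | 3 | 4 | 5 | 5 | 5 | 5 | 6 | 6
  i=7: 0 | 1 | 1 | 2 | 3 | 4 | 5 | 5 | 6 | 6 | 7 | 7
  i=8: 0 | 1 | 1 | 2 | 3 | 4 | 5 | 5 | 6 | 6 | 7 | 8
  i=9: 0 | 1 | 1 | 2 | 3 | 4 | 5 | 6 | 7 | 7 | 8 | 9
  i=10: 1 | 2 | 2 | 3 | 4 | 5 | 6 | 7 | 8 | 8 | 9 | 10
  i=11: 1 | 2 | 3 | 4 | 5 | 6 | 7 | 8 | 9 | 9 | 10 | 11
  i=12: 1 | 2 | 3 | 4 | 5 | 6 | 7 | 8 | 9 | 10 | 11 | 12

giving w = (11, 2, 5, 7, 4, 6, 9, 12, 8, 1, 3, 10) via Δ²R.

Rothe diagram D(w) (31 cells), 7 SE-corners (essential conditions):

[(1, 10, 0), (4, 4, 1), (4, 6, 2), (8, 8, 5), (8, 10, 6), (9, 1, 0), (9, 3, 1)]


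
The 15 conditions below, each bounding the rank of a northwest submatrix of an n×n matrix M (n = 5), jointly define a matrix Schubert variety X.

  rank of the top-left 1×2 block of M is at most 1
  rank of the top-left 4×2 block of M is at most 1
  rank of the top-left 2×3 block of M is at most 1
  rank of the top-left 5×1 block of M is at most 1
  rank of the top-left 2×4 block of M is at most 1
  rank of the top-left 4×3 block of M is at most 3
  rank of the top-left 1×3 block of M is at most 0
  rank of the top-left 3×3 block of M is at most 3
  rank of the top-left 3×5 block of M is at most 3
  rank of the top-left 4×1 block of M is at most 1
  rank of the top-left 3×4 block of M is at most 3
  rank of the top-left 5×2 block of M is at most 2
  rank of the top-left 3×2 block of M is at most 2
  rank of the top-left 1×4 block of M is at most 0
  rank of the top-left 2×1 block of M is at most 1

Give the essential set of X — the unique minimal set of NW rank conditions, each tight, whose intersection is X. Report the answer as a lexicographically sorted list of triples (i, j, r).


Rank table r_w(5×5) implied by the 15 constraints:

  R[1]: 0  0  0  0  1
  R[2]: 1  1  1  1  2
  R[3]: 1  1  2  2  3
  R[4]: 1  1  2  3  4
  R[5]: 1  2  3  4  5

giving w = (5, 1, 3, 4, 2) via Δ²R.

|D(w)|=6, |Ess(w)|=2:

[(1, 4, 0), (4, 2, 1)]


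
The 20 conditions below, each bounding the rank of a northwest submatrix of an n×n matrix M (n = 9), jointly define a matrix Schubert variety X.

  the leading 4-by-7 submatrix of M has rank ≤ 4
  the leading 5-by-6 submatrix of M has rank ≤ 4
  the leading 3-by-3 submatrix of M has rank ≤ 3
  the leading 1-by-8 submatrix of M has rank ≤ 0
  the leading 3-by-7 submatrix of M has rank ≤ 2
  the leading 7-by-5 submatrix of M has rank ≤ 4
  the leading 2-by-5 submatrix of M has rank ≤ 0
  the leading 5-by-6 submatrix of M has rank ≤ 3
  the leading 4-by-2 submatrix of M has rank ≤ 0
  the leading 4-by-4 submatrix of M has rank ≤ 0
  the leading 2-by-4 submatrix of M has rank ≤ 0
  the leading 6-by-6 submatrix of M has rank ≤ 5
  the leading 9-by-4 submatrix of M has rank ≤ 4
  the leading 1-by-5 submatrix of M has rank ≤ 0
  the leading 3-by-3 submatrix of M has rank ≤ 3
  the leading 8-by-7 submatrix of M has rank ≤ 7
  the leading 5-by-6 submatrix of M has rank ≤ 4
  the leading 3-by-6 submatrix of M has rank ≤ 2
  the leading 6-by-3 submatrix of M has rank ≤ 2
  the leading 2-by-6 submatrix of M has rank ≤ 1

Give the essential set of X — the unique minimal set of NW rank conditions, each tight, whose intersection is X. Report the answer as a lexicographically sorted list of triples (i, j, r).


Rank table r_w(9×9) implied by the 20 constraints:

  row 1: 0  0  0  0  0  0  0  0  1
  row 2: 0  0  0  0  0  1  1  1  2
  row 3: 0  0  0  0  1  2  2  2  3
  row 4: 0  0  0  0  1  2  3  3  4
  row 5: 1  1  1  1  2  3  4  4  5
  row 6: 1  2  2  2  3  4  5  5  6
  row 7: 1  2  3  3  4  5  6  6  7
  row 8: 1  2  3  4  5  6  7  7  8
  row 9: 1  2  3  4  5  6  7  8  9

second differences of R give the permutation w = (9, 6, 5, 7, 1, 2, 3, 4, 8).

ℓ(w)=21; the 3 essential cells (i,j,r):

[(1, 8, 0), (2, 5, 0), (4, 4, 0)]
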